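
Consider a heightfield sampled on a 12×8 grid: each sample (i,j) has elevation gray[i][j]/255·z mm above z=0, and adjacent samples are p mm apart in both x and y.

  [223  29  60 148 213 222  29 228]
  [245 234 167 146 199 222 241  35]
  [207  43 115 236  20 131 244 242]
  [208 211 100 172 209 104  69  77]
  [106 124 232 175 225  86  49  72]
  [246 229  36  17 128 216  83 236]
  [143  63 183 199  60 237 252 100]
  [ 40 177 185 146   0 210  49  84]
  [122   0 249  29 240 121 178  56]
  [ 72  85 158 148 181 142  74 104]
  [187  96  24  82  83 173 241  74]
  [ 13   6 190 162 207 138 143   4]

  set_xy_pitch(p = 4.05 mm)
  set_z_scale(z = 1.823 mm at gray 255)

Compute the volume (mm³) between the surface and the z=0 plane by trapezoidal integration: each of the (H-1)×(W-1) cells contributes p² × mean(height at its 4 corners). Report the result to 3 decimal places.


height_mm = gray/255 × 1.823; cell vol = 4.05² × mean(4 corners)
unit = 4.05² × 1.823 / (4×255) = 0.0293154 mm³ per gray-sum
row 0: Σ corner-gray over 7 cells = 4551  → 133.4146
row 1: Σ corner-gray over 7 cells = 4725  → 138.5155
row 2: Σ corner-gray over 7 cells = 4042  → 118.4930
row 3: Σ corner-gray over 7 cells = 3975  → 116.5289
row 4: Σ corner-gray over 7 cells = 3860  → 113.1576
row 5: Σ corner-gray over 7 cells = 4131  → 121.1021
row 6: Σ corner-gray over 7 cells = 3889  → 114.0078
row 7: Σ corner-gray over 7 cells = 3470  → 101.7246
row 8: Σ corner-gray over 7 cells = 3564  → 104.4803
row 9: Σ corner-gray over 7 cells = 3411  → 99.9950
row 10: Σ corner-gray over 7 cells = 3368  → 98.7344
Σ rows: total corner-gray = 42986  → 1260.1539 mm³

1260.154


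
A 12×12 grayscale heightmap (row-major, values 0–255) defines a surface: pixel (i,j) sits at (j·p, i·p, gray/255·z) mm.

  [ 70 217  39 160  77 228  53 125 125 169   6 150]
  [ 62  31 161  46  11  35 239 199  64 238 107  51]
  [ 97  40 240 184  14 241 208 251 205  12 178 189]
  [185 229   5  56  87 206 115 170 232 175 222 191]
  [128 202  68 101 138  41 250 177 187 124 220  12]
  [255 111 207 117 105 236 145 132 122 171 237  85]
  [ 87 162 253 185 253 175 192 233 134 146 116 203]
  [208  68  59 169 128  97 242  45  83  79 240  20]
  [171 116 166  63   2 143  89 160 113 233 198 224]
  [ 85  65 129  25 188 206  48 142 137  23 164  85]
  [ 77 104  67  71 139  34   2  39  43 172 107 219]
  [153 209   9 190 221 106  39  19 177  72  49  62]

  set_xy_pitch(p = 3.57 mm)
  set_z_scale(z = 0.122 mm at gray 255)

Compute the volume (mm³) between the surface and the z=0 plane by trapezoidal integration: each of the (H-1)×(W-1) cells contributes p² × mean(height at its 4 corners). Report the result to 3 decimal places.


height_mm = gray/255 × 0.122; cell vol = 3.57² × mean(4 corners)
unit = 3.57² × 0.122 / (4×255) = 0.00152439 mm³ per gray-sum
row 0: Σ corner-gray over 11 cells = 4993  → 7.6113
row 1: Σ corner-gray over 11 cells = 5807  → 8.8521
row 2: Σ corner-gray over 11 cells = 6802  → 10.3689
row 3: Σ corner-gray over 11 cells = 6526  → 9.9482
row 4: Σ corner-gray over 11 cells = 6662  → 10.1555
row 5: Σ corner-gray over 11 cells = 7494  → 11.4238
row 6: Σ corner-gray over 11 cells = 6636  → 10.1159
row 7: Σ corner-gray over 11 cells = 5609  → 8.5503
row 8: Σ corner-gray over 11 cells = 5385  → 8.2088
row 9: Σ corner-gray over 11 cells = 4276  → 6.5183
row 10: Σ corner-gray over 11 cells = 4249  → 6.4771
Σ rows: total corner-gray = 64439  → 98.2302 mm³

98.230


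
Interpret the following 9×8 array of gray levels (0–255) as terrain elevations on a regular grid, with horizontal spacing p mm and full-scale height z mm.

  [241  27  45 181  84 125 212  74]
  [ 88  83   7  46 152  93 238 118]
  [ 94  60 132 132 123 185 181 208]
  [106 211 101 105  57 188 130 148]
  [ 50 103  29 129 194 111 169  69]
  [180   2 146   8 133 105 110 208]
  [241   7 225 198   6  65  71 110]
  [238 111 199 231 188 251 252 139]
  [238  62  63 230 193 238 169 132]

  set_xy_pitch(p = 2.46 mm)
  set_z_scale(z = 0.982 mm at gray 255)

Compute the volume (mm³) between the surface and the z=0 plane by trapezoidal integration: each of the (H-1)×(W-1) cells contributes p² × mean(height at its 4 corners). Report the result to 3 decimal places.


height_mm = gray/255 × 0.982; cell vol = 2.46² × mean(4 corners)
unit = 2.46² × 0.982 / (4×255) = 0.00582615 mm³ per gray-sum
row 0: Σ corner-gray over 7 cells = 3107  → 18.1018
row 1: Σ corner-gray over 7 cells = 3372  → 19.6458
row 2: Σ corner-gray over 7 cells = 3766  → 21.9413
row 3: Σ corner-gray over 7 cells = 3427  → 19.9662
row 4: Σ corner-gray over 7 cells = 2985  → 17.3911
row 5: Σ corner-gray over 7 cells = 2891  → 16.8434
row 6: Σ corner-gray over 7 cells = 4336  → 25.2622
row 7: Σ corner-gray over 7 cells = 5121  → 29.8357
Σ rows: total corner-gray = 29005  → 168.9874 mm³

168.987


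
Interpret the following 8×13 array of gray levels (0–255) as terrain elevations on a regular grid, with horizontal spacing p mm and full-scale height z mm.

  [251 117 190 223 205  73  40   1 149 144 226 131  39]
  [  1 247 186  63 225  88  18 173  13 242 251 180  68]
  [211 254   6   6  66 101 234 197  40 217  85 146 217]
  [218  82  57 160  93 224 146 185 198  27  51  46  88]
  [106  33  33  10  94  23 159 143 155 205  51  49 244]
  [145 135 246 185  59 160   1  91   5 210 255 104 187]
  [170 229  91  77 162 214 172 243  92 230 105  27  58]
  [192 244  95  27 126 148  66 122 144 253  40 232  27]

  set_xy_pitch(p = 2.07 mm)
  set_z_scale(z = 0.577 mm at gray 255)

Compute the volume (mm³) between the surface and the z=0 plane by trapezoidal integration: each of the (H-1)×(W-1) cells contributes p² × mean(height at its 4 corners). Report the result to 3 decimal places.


height_mm = gray/255 × 0.577; cell vol = 2.07² × mean(4 corners)
unit = 2.07² × 0.577 / (4×255) = 0.00242391 mm³ per gray-sum
row 0: Σ corner-gray over 12 cells = 6729  → 16.3105
row 1: Σ corner-gray over 12 cells = 6573  → 15.9324
row 2: Σ corner-gray over 12 cells = 5976  → 14.4853
row 3: Σ corner-gray over 12 cells = 5104  → 12.3716
row 4: Σ corner-gray over 12 cells = 5494  → 13.3170
row 5: Σ corner-gray over 12 cells = 6746  → 16.3517
row 6: Σ corner-gray over 12 cells = 6725  → 16.3008
Σ rows: total corner-gray = 43347  → 105.0692 mm³

105.069


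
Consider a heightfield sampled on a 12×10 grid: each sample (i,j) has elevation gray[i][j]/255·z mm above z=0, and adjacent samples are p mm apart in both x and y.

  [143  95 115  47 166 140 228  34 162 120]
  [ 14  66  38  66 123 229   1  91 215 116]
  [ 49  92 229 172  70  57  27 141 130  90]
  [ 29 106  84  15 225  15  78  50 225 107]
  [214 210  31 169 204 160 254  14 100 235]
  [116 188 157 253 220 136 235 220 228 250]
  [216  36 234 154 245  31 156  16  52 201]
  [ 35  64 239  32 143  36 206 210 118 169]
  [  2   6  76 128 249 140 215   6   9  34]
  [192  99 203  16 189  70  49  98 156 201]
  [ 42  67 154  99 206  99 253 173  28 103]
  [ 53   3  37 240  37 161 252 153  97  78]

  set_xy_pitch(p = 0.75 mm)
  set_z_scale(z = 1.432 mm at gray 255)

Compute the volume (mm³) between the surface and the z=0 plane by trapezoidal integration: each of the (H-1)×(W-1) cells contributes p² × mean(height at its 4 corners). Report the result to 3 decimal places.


39.086

height_mm = gray/255 × 1.432; cell vol = 0.75² × mean(4 corners)
unit = 0.75² × 1.432 / (4×255) = 0.000789706 mm³ per gray-sum
row 0: Σ corner-gray over 9 cells = 4025  → 3.1786
row 1: Σ corner-gray over 9 cells = 3763  → 2.9717
row 2: Σ corner-gray over 9 cells = 3707  → 2.9274
row 3: Σ corner-gray over 9 cells = 4465  → 3.5260
row 4: Σ corner-gray over 9 cells = 6373  → 5.0328
row 5: Σ corner-gray over 9 cells = 5905  → 4.6632
row 6: Σ corner-gray over 9 cells = 4565  → 3.6050
row 7: Σ corner-gray over 9 cells = 3994  → 3.1541
row 8: Σ corner-gray over 9 cells = 3847  → 3.0380
row 9: Σ corner-gray over 9 cells = 4456  → 3.5189
row 10: Σ corner-gray over 9 cells = 4394  → 3.4700
Σ rows: total corner-gray = 49494  → 39.0857 mm³


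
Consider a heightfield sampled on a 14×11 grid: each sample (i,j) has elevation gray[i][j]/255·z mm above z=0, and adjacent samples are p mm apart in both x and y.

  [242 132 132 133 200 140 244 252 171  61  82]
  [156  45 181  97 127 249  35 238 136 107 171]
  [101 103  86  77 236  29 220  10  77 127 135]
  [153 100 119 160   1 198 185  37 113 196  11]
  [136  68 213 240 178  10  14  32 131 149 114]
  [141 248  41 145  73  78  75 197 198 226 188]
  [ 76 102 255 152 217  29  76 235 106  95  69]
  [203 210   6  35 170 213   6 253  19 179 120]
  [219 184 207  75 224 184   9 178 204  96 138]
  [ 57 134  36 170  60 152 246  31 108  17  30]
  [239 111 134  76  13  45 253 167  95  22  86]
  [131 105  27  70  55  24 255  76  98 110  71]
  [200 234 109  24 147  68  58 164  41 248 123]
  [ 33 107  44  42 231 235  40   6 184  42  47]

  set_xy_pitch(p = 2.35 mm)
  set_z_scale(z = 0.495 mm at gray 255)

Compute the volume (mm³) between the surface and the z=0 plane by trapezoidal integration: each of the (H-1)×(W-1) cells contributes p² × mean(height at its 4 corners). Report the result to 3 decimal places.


height_mm = gray/255 × 0.495; cell vol = 2.35² × mean(4 corners)
unit = 2.35² × 0.495 / (4×255) = 0.00268004 mm³ per gray-sum
row 0: Σ corner-gray over 10 cells = 6011  → 16.1097
row 1: Σ corner-gray over 10 cells = 4923  → 13.1938
row 2: Σ corner-gray over 10 cells = 4548  → 12.1888
row 3: Σ corner-gray over 10 cells = 4702  → 12.6015
row 4: Σ corner-gray over 10 cells = 5211  → 13.9657
row 5: Σ corner-gray over 10 cells = 5570  → 14.9278
row 6: Σ corner-gray over 10 cells = 5184  → 13.8933
row 7: Σ corner-gray over 10 cells = 5584  → 14.9653
row 8: Σ corner-gray over 10 cells = 5074  → 13.5985
row 9: Σ corner-gray over 10 cells = 4152  → 11.1275
row 10: Σ corner-gray over 10 cells = 3999  → 10.7175
row 11: Σ corner-gray over 10 cells = 4351  → 11.6608
row 12: Σ corner-gray over 10 cells = 4451  → 11.9288
Σ rows: total corner-gray = 63760  → 170.8791 mm³

170.879


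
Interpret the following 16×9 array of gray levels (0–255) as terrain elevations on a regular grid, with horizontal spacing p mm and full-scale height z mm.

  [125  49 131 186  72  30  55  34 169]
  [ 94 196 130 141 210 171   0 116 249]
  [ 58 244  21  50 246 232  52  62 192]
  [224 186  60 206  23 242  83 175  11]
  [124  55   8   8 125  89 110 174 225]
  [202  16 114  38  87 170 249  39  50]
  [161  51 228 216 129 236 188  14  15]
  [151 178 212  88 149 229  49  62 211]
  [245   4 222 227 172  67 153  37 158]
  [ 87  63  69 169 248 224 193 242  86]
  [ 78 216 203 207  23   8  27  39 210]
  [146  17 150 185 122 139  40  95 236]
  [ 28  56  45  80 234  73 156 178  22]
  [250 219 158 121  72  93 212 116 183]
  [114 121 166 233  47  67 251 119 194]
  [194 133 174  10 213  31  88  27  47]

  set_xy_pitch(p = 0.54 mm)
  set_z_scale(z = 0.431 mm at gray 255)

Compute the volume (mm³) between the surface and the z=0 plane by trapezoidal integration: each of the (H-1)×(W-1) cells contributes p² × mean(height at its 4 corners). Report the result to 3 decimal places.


7.534

height_mm = gray/255 × 0.431; cell vol = 0.54² × mean(4 corners)
unit = 0.54² × 0.431 / (4×255) = 0.000123215 mm³ per gray-sum
row 0: Σ corner-gray over 8 cells = 3679  → 0.4533
row 1: Σ corner-gray over 8 cells = 4335  → 0.5341
row 2: Σ corner-gray over 8 cells = 4249  → 0.5235
row 3: Σ corner-gray over 8 cells = 3672  → 0.4524
row 4: Σ corner-gray over 8 cells = 3165  → 0.3900
row 5: Σ corner-gray over 8 cells = 3978  → 0.4902
row 6: Σ corner-gray over 8 cells = 4596  → 0.5663
row 7: Σ corner-gray over 8 cells = 4463  → 0.5499
row 8: Σ corner-gray over 8 cells = 4756  → 0.5860
row 9: Σ corner-gray over 8 cells = 4323  → 0.5327
row 10: Σ corner-gray over 8 cells = 3612  → 0.4451
row 11: Σ corner-gray over 8 cells = 3572  → 0.4401
row 12: Σ corner-gray over 8 cells = 4109  → 0.5063
row 13: Σ corner-gray over 8 cells = 4731  → 0.5829
row 14: Σ corner-gray over 8 cells = 3909  → 0.4816
Σ rows: total corner-gray = 61149  → 7.5345 mm³


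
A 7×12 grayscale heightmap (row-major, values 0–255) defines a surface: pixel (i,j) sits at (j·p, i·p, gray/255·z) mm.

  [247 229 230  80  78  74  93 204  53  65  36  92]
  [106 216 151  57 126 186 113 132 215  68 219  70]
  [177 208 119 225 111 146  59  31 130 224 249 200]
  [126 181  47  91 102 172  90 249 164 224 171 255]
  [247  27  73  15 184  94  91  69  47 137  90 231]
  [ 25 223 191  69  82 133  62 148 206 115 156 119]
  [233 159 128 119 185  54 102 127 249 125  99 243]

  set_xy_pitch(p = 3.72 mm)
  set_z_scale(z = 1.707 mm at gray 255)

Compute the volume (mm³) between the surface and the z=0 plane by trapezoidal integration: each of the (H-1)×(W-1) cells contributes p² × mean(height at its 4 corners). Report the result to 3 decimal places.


825.779

height_mm = gray/255 × 1.707; cell vol = 3.72² × mean(4 corners)
unit = 3.72² × 1.707 / (4×255) = 0.023159 mm³ per gray-sum
row 0: Σ corner-gray over 11 cells = 5765  → 133.5115
row 1: Σ corner-gray over 11 cells = 6523  → 151.0660
row 2: Σ corner-gray over 11 cells = 6744  → 156.1841
row 3: Σ corner-gray over 11 cells = 5495  → 127.2585
row 4: Σ corner-gray over 11 cells = 5046  → 116.8602
row 5: Σ corner-gray over 11 cells = 6084  → 140.8992
Σ rows: total corner-gray = 35657  → 825.7794 mm³


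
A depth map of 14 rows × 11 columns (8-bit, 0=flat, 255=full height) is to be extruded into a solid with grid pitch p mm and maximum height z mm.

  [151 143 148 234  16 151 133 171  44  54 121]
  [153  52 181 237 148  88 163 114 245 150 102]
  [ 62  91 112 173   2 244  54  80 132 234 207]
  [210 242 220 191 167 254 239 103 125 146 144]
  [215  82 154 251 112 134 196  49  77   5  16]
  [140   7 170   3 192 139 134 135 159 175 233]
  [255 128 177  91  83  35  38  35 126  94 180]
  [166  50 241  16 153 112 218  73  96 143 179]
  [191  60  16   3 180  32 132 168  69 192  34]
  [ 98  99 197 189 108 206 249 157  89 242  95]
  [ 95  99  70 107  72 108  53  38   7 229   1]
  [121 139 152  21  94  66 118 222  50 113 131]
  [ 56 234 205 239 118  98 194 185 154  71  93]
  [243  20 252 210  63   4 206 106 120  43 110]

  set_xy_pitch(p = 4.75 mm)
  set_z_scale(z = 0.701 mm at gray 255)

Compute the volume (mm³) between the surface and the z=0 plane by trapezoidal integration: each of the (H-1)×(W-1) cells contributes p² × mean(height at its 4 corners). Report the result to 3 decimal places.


height_mm = gray/255 × 0.701; cell vol = 4.75² × mean(4 corners)
unit = 4.75² × 0.701 / (4×255) = 0.0155062 mm³ per gray-sum
row 0: Σ corner-gray over 10 cells = 5471  → 84.8344
row 1: Σ corner-gray over 10 cells = 5524  → 85.6562
row 2: Σ corner-gray over 10 cells = 6241  → 96.7741
row 3: Σ corner-gray over 10 cells = 6079  → 94.2621
row 4: Σ corner-gray over 10 cells = 4952  → 76.7866
row 5: Σ corner-gray over 10 cells = 4650  → 72.1038
row 6: Σ corner-gray over 10 cells = 4598  → 71.2975
row 7: Σ corner-gray over 10 cells = 4478  → 69.4367
row 8: Σ corner-gray over 10 cells = 5194  → 80.5391
row 9: Σ corner-gray over 10 cells = 4927  → 76.3990
row 10: Σ corner-gray over 10 cells = 3864  → 59.9159
row 11: Σ corner-gray over 10 cells = 5347  → 82.9116
row 12: Σ corner-gray over 10 cells = 5546  → 85.9973
Σ rows: total corner-gray = 66871  → 1036.9143 mm³

1036.914


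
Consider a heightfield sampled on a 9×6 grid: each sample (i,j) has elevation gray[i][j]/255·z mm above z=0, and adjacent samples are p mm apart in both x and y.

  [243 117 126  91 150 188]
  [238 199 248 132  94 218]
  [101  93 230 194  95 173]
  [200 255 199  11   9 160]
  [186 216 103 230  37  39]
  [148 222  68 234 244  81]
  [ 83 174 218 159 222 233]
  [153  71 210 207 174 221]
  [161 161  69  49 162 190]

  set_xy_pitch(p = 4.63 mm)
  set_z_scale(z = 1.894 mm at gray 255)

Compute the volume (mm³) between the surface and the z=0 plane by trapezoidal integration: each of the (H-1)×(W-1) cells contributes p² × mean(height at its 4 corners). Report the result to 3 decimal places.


height_mm = gray/255 × 1.894; cell vol = 4.63² × mean(4 corners)
unit = 4.63² × 1.894 / (4×255) = 0.0398054 mm³ per gray-sum
row 0: Σ corner-gray over 5 cells = 3201  → 127.4170
row 1: Σ corner-gray over 5 cells = 3300  → 131.3578
row 2: Σ corner-gray over 5 cells = 2806  → 111.6939
row 3: Σ corner-gray over 5 cells = 2705  → 107.6736
row 4: Σ corner-gray over 5 cells = 3162  → 125.8646
row 5: Σ corner-gray over 5 cells = 3627  → 144.3741
row 6: Σ corner-gray over 5 cells = 3560  → 141.7072
row 7: Σ corner-gray over 5 cells = 2931  → 116.6696
Σ rows: total corner-gray = 25292  → 1006.7577 mm³

1006.758


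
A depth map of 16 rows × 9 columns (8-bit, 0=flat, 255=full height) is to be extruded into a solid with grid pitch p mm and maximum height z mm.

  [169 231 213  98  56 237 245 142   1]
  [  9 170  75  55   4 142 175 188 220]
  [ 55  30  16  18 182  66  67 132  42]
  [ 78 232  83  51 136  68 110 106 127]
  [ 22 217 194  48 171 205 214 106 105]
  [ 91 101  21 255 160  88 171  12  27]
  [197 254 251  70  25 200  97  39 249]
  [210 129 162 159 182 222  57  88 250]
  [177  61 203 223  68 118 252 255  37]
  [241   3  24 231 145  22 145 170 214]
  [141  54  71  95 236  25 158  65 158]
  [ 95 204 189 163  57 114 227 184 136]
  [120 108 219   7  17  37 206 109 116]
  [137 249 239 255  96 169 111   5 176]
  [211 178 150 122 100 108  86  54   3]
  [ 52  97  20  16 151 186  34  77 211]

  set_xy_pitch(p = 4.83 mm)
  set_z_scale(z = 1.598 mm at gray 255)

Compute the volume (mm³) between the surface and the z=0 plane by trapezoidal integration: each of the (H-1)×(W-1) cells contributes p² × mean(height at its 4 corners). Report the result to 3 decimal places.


2225.481

height_mm = gray/255 × 1.598; cell vol = 4.83² × mean(4 corners)
unit = 4.83² × 1.598 / (4×255) = 0.0365486 mm³ per gray-sum
row 0: Σ corner-gray over 8 cells = 4461  → 163.0433
row 1: Σ corner-gray over 8 cells = 2966  → 108.4032
row 2: Σ corner-gray over 8 cells = 2896  → 105.8448
row 3: Σ corner-gray over 8 cells = 4214  → 154.0158
row 4: Σ corner-gray over 8 cells = 4171  → 152.4443
row 5: Σ corner-gray over 8 cells = 4052  → 148.0950
row 6: Σ corner-gray over 8 cells = 4776  → 174.5562
row 7: Σ corner-gray over 8 cells = 5032  → 183.9126
row 8: Σ corner-gray over 8 cells = 4509  → 164.7977
row 9: Σ corner-gray over 8 cells = 3642  → 133.1100
row 10: Σ corner-gray over 8 cells = 4214  → 154.0158
row 11: Σ corner-gray over 8 cells = 4149  → 151.6402
row 12: Σ corner-gray over 8 cells = 4203  → 153.6138
row 13: Σ corner-gray over 8 cells = 4371  → 159.7540
row 14: Σ corner-gray over 8 cells = 3235  → 118.2348
Σ rows: total corner-gray = 60891  → 2225.4814 mm³


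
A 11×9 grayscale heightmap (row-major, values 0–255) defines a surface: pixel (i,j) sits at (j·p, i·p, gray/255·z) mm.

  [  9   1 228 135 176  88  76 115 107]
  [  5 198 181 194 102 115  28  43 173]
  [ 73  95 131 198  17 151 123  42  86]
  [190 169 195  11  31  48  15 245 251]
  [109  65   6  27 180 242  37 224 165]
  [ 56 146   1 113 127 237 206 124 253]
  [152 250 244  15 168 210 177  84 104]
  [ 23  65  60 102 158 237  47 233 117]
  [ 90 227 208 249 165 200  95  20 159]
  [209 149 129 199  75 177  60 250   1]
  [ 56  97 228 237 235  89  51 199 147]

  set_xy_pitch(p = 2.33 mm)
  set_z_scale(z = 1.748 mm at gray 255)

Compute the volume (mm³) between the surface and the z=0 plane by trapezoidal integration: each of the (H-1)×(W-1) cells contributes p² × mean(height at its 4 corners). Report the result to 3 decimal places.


390.204

height_mm = gray/255 × 1.748; cell vol = 2.33² × mean(4 corners)
unit = 2.33² × 1.748 / (4×255) = 0.00930364 mm³ per gray-sum
row 0: Σ corner-gray over 8 cells = 3654  → 33.9955
row 1: Σ corner-gray over 8 cells = 3573  → 33.2419
row 2: Σ corner-gray over 8 cells = 3542  → 32.9535
row 3: Σ corner-gray over 8 cells = 3705  → 34.4700
row 4: Σ corner-gray over 8 cells = 4053  → 37.7077
row 5: Σ corner-gray over 8 cells = 4769  → 44.3691
row 6: Σ corner-gray over 8 cells = 4496  → 41.8292
row 7: Σ corner-gray over 8 cells = 4521  → 42.0618
row 8: Σ corner-gray over 8 cells = 4865  → 45.2622
row 9: Σ corner-gray over 8 cells = 4763  → 44.3133
Σ rows: total corner-gray = 41941  → 390.2041 mm³


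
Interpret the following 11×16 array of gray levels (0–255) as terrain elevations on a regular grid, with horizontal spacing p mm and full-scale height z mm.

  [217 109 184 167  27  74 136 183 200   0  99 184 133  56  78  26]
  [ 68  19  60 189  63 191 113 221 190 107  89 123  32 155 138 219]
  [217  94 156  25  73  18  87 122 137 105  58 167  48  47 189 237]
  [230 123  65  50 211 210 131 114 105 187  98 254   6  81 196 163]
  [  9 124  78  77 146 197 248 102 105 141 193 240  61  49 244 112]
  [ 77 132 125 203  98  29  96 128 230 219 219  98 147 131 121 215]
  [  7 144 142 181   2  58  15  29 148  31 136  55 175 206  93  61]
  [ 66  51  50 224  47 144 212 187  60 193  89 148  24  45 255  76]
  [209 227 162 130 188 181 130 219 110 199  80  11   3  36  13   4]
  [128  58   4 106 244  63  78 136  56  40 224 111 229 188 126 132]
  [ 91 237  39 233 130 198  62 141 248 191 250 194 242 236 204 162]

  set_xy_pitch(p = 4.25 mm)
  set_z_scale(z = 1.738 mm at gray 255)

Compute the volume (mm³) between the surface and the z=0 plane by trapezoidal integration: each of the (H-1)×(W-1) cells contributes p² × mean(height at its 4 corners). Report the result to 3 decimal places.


height_mm = gray/255 × 1.738; cell vol = 4.25² × mean(4 corners)
unit = 4.25² × 1.738 / (4×255) = 0.0307771 mm³ per gray-sum
row 0: Σ corner-gray over 15 cells = 7170  → 220.6717
row 1: Σ corner-gray over 15 cells = 6773  → 208.4532
row 2: Σ corner-gray over 15 cells = 7161  → 220.3947
row 3: Σ corner-gray over 15 cells = 8186  → 251.9412
row 4: Σ corner-gray over 15 cells = 8375  → 257.7581
row 5: Σ corner-gray over 15 cells = 7142  → 219.8099
row 6: Σ corner-gray over 15 cells = 6498  → 199.9895
row 7: Σ corner-gray over 15 cells = 7191  → 221.3180
row 8: Σ corner-gray over 15 cells = 7177  → 220.8871
row 9: Σ corner-gray over 15 cells = 9049  → 278.5018
Σ rows: total corner-gray = 74722  → 2299.7252 mm³

2299.725


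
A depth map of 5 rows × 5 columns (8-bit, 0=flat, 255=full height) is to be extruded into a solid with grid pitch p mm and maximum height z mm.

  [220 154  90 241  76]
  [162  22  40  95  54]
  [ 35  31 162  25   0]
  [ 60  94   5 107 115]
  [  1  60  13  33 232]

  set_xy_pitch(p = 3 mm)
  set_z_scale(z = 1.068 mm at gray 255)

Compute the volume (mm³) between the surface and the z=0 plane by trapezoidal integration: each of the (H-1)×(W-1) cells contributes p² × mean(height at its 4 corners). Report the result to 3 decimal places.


height_mm = gray/255 × 1.068; cell vol = 3² × mean(4 corners)
unit = 3² × 1.068 / (4×255) = 0.00942353 mm³ per gray-sum
row 0: Σ corner-gray over 4 cells = 1796  → 16.9247
row 1: Σ corner-gray over 4 cells = 1001  → 9.4330
row 2: Σ corner-gray over 4 cells = 1058  → 9.9701
row 3: Σ corner-gray over 4 cells = 1032  → 9.7251
Σ rows: total corner-gray = 4887  → 46.0528 mm³

46.053


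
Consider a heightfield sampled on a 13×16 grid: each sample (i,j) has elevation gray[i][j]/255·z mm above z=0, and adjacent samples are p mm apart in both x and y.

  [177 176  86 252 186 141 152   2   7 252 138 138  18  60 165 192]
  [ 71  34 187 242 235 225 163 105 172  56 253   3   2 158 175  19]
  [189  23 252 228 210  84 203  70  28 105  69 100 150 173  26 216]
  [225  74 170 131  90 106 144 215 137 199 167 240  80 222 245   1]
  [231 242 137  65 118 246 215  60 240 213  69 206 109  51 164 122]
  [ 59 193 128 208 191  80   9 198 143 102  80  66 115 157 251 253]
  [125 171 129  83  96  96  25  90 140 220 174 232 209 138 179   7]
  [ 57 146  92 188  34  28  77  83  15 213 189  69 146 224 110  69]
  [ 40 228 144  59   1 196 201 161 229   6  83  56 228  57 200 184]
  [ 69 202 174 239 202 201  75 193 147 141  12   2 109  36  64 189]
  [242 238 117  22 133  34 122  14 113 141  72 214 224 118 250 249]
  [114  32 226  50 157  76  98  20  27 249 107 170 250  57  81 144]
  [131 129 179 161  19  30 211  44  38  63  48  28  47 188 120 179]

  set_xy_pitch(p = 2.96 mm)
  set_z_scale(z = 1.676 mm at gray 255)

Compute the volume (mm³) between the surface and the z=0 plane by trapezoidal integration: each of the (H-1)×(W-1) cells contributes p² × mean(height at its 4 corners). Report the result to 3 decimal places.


1370.965

height_mm = gray/255 × 1.676; cell vol = 2.96² × mean(4 corners)
unit = 2.96² × 1.676 / (4×255) = 0.0143965 mm³ per gray-sum
row 0: Σ corner-gray over 15 cells = 8025  → 115.5320
row 1: Σ corner-gray over 15 cells = 7957  → 114.5530
row 2: Σ corner-gray over 15 cells = 8513  → 122.5575
row 3: Σ corner-gray over 15 cells = 9289  → 133.7292
row 4: Σ corner-gray over 15 cells = 8777  → 126.3582
row 5: Σ corner-gray over 15 cells = 8250  → 118.7712
row 6: Σ corner-gray over 15 cells = 7450  → 107.2540
row 7: Σ corner-gray over 15 cells = 7276  → 104.7490
row 8: Σ corner-gray over 15 cells = 7774  → 111.9185
row 9: Σ corner-gray over 15 cells = 7967  → 114.6970
row 10: Σ corner-gray over 15 cells = 7573  → 109.0248
row 11: Σ corner-gray over 15 cells = 6378  → 91.8209
Σ rows: total corner-gray = 95229  → 1370.9654 mm³


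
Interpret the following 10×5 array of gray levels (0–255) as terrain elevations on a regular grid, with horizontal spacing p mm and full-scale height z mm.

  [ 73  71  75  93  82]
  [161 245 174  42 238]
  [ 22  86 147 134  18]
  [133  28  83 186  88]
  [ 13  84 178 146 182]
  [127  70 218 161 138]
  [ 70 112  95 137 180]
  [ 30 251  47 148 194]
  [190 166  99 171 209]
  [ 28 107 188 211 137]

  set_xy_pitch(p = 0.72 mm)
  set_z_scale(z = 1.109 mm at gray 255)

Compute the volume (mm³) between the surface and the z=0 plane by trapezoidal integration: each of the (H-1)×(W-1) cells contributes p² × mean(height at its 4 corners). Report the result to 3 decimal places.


height_mm = gray/255 × 1.109; cell vol = 0.72² × mean(4 corners)
unit = 0.72² × 1.109 / (4×255) = 0.000563633 mm³ per gray-sum
row 0: Σ corner-gray over 4 cells = 1954  → 1.1013
row 1: Σ corner-gray over 4 cells = 2095  → 1.1808
row 2: Σ corner-gray over 4 cells = 1589  → 0.8956
row 3: Σ corner-gray over 4 cells = 1826  → 1.0292
row 4: Σ corner-gray over 4 cells = 2174  → 1.2253
row 5: Σ corner-gray over 4 cells = 2101  → 1.1842
row 6: Σ corner-gray over 4 cells = 2054  → 1.1577
row 7: Σ corner-gray over 4 cells = 2387  → 1.3454
row 8: Σ corner-gray over 4 cells = 2448  → 1.3798
Σ rows: total corner-gray = 18628  → 10.4994 mm³

10.499


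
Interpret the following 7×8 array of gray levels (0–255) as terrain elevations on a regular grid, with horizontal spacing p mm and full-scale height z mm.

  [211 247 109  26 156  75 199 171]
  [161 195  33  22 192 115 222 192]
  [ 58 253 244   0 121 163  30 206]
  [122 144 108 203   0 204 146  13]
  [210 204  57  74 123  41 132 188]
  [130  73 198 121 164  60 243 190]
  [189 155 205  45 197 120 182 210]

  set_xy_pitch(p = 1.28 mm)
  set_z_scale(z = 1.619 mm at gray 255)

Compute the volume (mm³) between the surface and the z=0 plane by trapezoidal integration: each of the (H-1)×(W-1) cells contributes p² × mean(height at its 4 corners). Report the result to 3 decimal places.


59.014

height_mm = gray/255 × 1.619; cell vol = 1.28² × mean(4 corners)
unit = 1.28² × 1.619 / (4×255) = 0.00260056 mm³ per gray-sum
row 0: Σ corner-gray over 7 cells = 3917  → 10.1864
row 1: Σ corner-gray over 7 cells = 3797  → 9.8743
row 2: Σ corner-gray over 7 cells = 3631  → 9.4426
row 3: Σ corner-gray over 7 cells = 3405  → 8.8549
row 4: Σ corner-gray over 7 cells = 3698  → 9.6169
row 5: Σ corner-gray over 7 cells = 4245  → 11.0394
Σ rows: total corner-gray = 22693  → 59.0145 mm³


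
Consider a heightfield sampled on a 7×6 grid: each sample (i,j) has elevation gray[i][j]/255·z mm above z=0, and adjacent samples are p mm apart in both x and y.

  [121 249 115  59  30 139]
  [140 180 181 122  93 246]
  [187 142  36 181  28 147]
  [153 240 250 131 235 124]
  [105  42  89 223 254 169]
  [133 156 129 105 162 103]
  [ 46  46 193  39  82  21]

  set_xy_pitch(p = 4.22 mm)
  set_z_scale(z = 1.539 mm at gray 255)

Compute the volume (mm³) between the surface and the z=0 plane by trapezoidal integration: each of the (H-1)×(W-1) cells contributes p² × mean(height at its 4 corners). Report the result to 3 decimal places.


453.642

height_mm = gray/255 × 1.539; cell vol = 4.22² × mean(4 corners)
unit = 4.22² × 1.539 / (4×255) = 0.0268697 mm³ per gray-sum
row 0: Σ corner-gray over 5 cells = 2704  → 72.6558
row 1: Σ corner-gray over 5 cells = 2646  → 71.0973
row 2: Σ corner-gray over 5 cells = 3097  → 83.2156
row 3: Σ corner-gray over 5 cells = 3479  → 93.4798
row 4: Σ corner-gray over 5 cells = 2830  → 76.0413
row 5: Σ corner-gray over 5 cells = 2127  → 57.1519
Σ rows: total corner-gray = 16883  → 453.6417 mm³


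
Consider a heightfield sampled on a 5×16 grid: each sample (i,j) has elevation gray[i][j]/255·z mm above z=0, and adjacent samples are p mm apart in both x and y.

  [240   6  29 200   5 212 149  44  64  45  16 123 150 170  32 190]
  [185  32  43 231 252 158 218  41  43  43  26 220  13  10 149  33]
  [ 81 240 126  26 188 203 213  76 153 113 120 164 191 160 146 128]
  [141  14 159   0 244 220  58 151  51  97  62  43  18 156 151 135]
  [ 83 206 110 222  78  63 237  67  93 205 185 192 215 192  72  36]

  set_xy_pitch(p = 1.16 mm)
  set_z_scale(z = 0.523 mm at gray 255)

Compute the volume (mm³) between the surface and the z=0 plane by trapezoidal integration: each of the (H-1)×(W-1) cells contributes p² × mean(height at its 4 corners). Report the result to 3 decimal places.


19.875

height_mm = gray/255 × 0.523; cell vol = 1.16² × mean(4 corners)
unit = 1.16² × 0.523 / (4×255) = 0.00068995 mm³ per gray-sum
row 0: Σ corner-gray over 15 cells = 6096  → 4.2059
row 1: Σ corner-gray over 15 cells = 7623  → 5.2595
row 2: Σ corner-gray over 15 cells = 7571  → 5.2236
row 3: Σ corner-gray over 15 cells = 7517  → 5.1864
Σ rows: total corner-gray = 28807  → 19.8754 mm³


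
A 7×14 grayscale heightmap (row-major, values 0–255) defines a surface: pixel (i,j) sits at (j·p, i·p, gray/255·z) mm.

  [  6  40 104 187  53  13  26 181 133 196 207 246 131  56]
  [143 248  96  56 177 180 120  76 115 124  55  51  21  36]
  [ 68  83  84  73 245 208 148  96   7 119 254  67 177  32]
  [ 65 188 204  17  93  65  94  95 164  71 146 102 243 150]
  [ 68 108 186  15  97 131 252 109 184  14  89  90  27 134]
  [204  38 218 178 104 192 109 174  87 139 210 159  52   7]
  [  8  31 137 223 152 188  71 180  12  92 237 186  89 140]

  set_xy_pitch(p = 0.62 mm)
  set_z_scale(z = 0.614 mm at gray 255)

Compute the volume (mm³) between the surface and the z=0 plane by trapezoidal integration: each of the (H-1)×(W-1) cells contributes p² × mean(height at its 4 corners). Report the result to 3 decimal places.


height_mm = gray/255 × 0.614; cell vol = 0.62² × mean(4 corners)
unit = 0.62² × 0.614 / (4×255) = 0.000231394 mm³ per gray-sum
row 0: Σ corner-gray over 13 cells = 5913  → 1.3682
row 1: Σ corner-gray over 13 cells = 6039  → 1.3974
row 2: Σ corner-gray over 13 cells = 6401  → 1.4812
row 3: Σ corner-gray over 13 cells = 5985  → 1.3849
row 4: Σ corner-gray over 13 cells = 6337  → 1.4663
row 5: Σ corner-gray over 13 cells = 6875  → 1.5908
Σ rows: total corner-gray = 37550  → 8.6888 mm³

8.689


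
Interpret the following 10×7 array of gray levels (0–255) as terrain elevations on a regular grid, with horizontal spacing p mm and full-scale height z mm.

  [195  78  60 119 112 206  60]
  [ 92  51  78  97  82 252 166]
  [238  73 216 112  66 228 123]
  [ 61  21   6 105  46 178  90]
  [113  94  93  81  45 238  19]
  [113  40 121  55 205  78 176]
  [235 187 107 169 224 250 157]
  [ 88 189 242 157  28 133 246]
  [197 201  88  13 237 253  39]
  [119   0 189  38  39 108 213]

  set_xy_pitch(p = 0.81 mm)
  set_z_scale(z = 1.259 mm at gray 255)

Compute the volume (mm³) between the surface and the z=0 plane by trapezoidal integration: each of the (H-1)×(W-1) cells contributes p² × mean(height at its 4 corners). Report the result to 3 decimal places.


height_mm = gray/255 × 1.259; cell vol = 0.81² × mean(4 corners)
unit = 0.81² × 1.259 / (4×255) = 0.000809833 mm³ per gray-sum
row 0: Σ corner-gray over 6 cells = 2783  → 2.2538
row 1: Σ corner-gray over 6 cells = 3129  → 2.5340
row 2: Σ corner-gray over 6 cells = 2614  → 2.1169
row 3: Σ corner-gray over 6 cells = 2097  → 1.6982
row 4: Σ corner-gray over 6 cells = 2521  → 2.0416
row 5: Σ corner-gray over 6 cells = 3553  → 2.8773
row 6: Σ corner-gray over 6 cells = 4098  → 3.3187
row 7: Σ corner-gray over 6 cells = 3652  → 2.9575
row 8: Σ corner-gray over 6 cells = 2900  → 2.3485
Σ rows: total corner-gray = 27347  → 22.1465 mm³

22.147


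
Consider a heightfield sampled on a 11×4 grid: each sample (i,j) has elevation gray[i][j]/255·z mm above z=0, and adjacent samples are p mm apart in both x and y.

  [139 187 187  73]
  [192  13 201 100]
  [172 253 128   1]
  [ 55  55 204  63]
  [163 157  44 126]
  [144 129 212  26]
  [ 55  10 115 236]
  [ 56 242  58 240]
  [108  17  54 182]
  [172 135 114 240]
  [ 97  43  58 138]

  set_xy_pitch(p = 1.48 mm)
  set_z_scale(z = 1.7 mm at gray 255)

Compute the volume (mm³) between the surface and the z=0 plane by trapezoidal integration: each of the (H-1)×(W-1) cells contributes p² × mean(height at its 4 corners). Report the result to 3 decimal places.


53.384

height_mm = gray/255 × 1.7; cell vol = 1.48² × mean(4 corners)
unit = 1.48² × 1.7 / (4×255) = 0.00365067 mm³ per gray-sum
row 0: Σ corner-gray over 3 cells = 1680  → 6.1331
row 1: Σ corner-gray over 3 cells = 1655  → 6.0419
row 2: Σ corner-gray over 3 cells = 1571  → 5.7352
row 3: Σ corner-gray over 3 cells = 1327  → 4.8444
row 4: Σ corner-gray over 3 cells = 1543  → 5.6330
row 5: Σ corner-gray over 3 cells = 1393  → 5.0854
row 6: Σ corner-gray over 3 cells = 1437  → 5.2460
row 7: Σ corner-gray over 3 cells = 1328  → 4.8481
row 8: Σ corner-gray over 3 cells = 1342  → 4.8992
row 9: Σ corner-gray over 3 cells = 1347  → 4.9174
Σ rows: total corner-gray = 14623  → 53.3837 mm³


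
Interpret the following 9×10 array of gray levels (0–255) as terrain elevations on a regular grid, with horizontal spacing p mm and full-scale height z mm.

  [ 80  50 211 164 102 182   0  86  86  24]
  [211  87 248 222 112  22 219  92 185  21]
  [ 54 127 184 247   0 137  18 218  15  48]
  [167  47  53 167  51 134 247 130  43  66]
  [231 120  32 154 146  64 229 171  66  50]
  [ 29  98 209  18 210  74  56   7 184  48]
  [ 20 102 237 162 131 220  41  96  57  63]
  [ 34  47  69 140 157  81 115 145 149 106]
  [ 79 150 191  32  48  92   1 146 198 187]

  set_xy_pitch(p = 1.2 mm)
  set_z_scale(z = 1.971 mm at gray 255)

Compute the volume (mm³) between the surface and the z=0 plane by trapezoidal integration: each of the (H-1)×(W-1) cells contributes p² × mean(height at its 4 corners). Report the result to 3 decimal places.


height_mm = gray/255 × 1.971; cell vol = 1.2² × mean(4 corners)
unit = 1.2² × 1.971 / (4×255) = 0.00278259 mm³ per gray-sum
row 0: Σ corner-gray over 9 cells = 4472  → 12.4437
row 1: Σ corner-gray over 9 cells = 4600  → 12.7999
row 2: Σ corner-gray over 9 cells = 3971  → 11.0497
row 3: Σ corner-gray over 9 cells = 4222  → 11.7481
row 4: Σ corner-gray over 9 cells = 4034  → 11.2250
row 5: Σ corner-gray over 9 cells = 3964  → 11.0302
row 6: Σ corner-gray over 9 cells = 4121  → 11.4670
row 7: Σ corner-gray over 9 cells = 3928  → 10.9300
Σ rows: total corner-gray = 33312  → 92.6936 mm³

92.694


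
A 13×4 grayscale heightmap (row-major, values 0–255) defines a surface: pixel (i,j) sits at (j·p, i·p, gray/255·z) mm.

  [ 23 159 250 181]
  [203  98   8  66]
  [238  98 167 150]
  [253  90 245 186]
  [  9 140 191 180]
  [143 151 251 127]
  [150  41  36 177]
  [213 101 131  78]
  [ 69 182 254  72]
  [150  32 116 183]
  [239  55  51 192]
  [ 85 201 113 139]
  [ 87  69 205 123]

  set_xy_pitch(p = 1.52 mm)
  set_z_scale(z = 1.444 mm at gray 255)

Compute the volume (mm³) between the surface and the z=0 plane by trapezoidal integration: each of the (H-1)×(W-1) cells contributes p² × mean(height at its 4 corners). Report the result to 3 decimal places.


63.427

height_mm = gray/255 × 1.444; cell vol = 1.52² × mean(4 corners)
unit = 1.52² × 1.444 / (4×255) = 0.0032708 mm³ per gray-sum
row 0: Σ corner-gray over 3 cells = 1503  → 4.9160
row 1: Σ corner-gray over 3 cells = 1399  → 4.5759
row 2: Σ corner-gray over 3 cells = 2027  → 6.6299
row 3: Σ corner-gray over 3 cells = 1960  → 6.4108
row 4: Σ corner-gray over 3 cells = 1925  → 6.2963
row 5: Σ corner-gray over 3 cells = 1555  → 5.0861
row 6: Σ corner-gray over 3 cells = 1236  → 4.0427
row 7: Σ corner-gray over 3 cells = 1768  → 5.7828
row 8: Σ corner-gray over 3 cells = 1642  → 5.3707
row 9: Σ corner-gray over 3 cells = 1272  → 4.1605
row 10: Σ corner-gray over 3 cells = 1495  → 4.8898
row 11: Σ corner-gray over 3 cells = 1610  → 5.2660
Σ rows: total corner-gray = 19392  → 63.4274 mm³


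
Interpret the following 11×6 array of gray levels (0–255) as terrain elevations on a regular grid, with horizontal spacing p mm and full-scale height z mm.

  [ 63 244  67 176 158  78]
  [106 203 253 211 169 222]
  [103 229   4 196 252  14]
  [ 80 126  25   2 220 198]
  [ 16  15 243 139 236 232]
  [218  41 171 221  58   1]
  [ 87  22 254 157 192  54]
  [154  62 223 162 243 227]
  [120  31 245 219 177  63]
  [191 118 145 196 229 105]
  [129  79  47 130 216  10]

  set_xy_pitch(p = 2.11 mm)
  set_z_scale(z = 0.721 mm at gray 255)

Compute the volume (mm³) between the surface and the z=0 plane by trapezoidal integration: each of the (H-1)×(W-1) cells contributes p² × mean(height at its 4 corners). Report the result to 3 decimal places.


93.316

height_mm = gray/255 × 0.721; cell vol = 2.11² × mean(4 corners)
unit = 2.11² × 0.721 / (4×255) = 0.00314702 mm³ per gray-sum
row 0: Σ corner-gray over 5 cells = 3431  → 10.7974
row 1: Σ corner-gray over 5 cells = 3479  → 10.9485
row 2: Σ corner-gray over 5 cells = 2503  → 7.8770
row 3: Σ corner-gray over 5 cells = 2538  → 7.9871
row 4: Σ corner-gray over 5 cells = 2715  → 8.5442
row 5: Σ corner-gray over 5 cells = 2592  → 8.1571
row 6: Σ corner-gray over 5 cells = 3152  → 9.9194
row 7: Σ corner-gray over 5 cells = 3288  → 10.3474
row 8: Σ corner-gray over 5 cells = 3199  → 10.0673
row 9: Σ corner-gray over 5 cells = 2755  → 8.6701
Σ rows: total corner-gray = 29652  → 93.3155 mm³


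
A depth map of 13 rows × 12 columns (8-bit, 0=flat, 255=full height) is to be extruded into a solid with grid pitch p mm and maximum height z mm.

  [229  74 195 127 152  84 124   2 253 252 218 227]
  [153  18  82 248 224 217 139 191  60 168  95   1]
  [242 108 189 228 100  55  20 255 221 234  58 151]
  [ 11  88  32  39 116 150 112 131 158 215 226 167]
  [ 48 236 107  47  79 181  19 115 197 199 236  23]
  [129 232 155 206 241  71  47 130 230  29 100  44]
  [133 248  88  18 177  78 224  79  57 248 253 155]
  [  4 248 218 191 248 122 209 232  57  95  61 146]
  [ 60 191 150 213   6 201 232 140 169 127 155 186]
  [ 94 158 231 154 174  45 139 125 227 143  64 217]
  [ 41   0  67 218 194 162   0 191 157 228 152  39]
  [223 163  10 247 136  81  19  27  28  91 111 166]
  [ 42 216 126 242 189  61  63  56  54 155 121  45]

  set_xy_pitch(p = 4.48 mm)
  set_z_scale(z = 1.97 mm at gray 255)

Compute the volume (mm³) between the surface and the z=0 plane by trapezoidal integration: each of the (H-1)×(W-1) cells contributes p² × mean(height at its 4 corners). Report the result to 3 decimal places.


2828.993

height_mm = gray/255 × 1.97; cell vol = 4.48² × mean(4 corners)
unit = 4.48² × 1.97 / (4×255) = 0.0387634 mm³ per gray-sum
row 0: Σ corner-gray over 11 cells = 6456  → 250.2566
row 1: Σ corner-gray over 11 cells = 6367  → 246.8067
row 2: Σ corner-gray over 11 cells = 6041  → 234.1698
row 3: Σ corner-gray over 11 cells = 5615  → 217.6566
row 4: Σ corner-gray over 11 cells = 5958  → 230.9525
row 5: Σ corner-gray over 11 cells = 6283  → 243.5506
row 6: Σ corner-gray over 11 cells = 6740  → 261.2654
row 7: Σ corner-gray over 11 cells = 6926  → 268.4754
row 8: Σ corner-gray over 11 cells = 6645  → 257.5829
row 9: Σ corner-gray over 11 cells = 6049  → 234.4799
row 10: Σ corner-gray over 11 cells = 5033  → 195.0963
row 11: Σ corner-gray over 11 cells = 4868  → 188.7003
Σ rows: total corner-gray = 72981  → 2828.9931 mm³
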